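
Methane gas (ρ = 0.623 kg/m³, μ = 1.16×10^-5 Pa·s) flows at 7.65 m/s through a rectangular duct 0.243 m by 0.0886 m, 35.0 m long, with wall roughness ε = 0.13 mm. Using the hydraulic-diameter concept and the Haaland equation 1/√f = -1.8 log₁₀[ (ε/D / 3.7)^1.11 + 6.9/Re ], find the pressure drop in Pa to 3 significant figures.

Hydraulic diameter D_h = 4A/P = 4·(0.243·0.0886)/(2·(0.243+0.0886)) = 0.08612/0.6632 = 0.1299 m.
Re = ρVD_h/μ = 0.623·7.65·0.1299/1.16e-05 = 5.335e+04.
ε/D_h = 0.00013/0.1299 = 0.001; Haaland gives 1/√f = -1.8 log₁₀[0.00011+0.000129] = 6.519, so f = 0.02353.
ΔP = f(L/D_h)(ρV²/2) = 0.02353·35/0.1299·18.23 = 115.6 Pa.

ΔP ≈ 116 Pa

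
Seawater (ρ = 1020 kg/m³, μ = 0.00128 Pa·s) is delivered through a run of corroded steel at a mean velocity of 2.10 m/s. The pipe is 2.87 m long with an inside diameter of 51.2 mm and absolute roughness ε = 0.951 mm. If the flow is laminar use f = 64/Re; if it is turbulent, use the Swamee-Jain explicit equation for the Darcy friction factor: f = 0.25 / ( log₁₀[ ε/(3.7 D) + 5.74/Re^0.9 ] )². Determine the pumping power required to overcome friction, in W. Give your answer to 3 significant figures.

Reynolds number Re = ρVD/μ = 1020 · 2.1 · 0.0512 / 0.00128 = 8.568e+04.
Re > 4000 → turbulent. Relative roughness ε/D = 0.000951/0.0512 = 0.0186. Swamee-Jain: f = 0.25/(log₁₀[0.0186/3.7 + 5.74/8.568e+04^0.9])² = 0.25/(log₁₀[0.00502 + 0.000209])² = 0.25/(-2.282)² = 0.04802.
Darcy-Weisbach: ΔP = f(L/D)(ρV²/2) = 0.04802·(2.87/0.0512)·(1020·2.1²/2) = 0.04802·56.05·2249 = 6054 Pa.
Q = V·A = 2.1·0.002059 = 0.004324 m³/s.
Pumping power P = QΔP = 0.004324·6054 = 26.18 W = 26.2 W.

P ≈ 26.2 W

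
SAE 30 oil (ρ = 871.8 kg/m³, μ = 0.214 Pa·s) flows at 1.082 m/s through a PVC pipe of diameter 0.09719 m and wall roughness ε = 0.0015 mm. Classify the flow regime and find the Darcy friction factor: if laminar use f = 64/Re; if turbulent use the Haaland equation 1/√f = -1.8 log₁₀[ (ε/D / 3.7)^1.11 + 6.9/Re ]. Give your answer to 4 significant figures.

Re = ρVD/μ = 871.8·1.082·0.09719/0.214 = 428.4.
Re < 2300 → laminar, so f = 64/Re = 0.1494 (roughness is irrelevant in laminar flow).

f ≈ 0.1494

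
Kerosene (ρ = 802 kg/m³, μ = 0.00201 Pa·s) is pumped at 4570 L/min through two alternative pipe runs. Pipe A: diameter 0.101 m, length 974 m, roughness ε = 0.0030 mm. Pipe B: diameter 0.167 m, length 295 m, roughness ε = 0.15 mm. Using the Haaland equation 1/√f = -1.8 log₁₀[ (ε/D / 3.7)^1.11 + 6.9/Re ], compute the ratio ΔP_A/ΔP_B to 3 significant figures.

Pipe A: V = Q/A = 0.07617/0.008012 = 9.507 m/s; Re = 3.831e+05; ε/D = 2.97e-05; Haaland → f = 0.01401; ΔP_A = f(L/D)(ρV²/2) = 4.895e+06 Pa.
Pipe B: V = Q/A = 0.07617/0.0219 = 3.477 m/s; Re = 2.317e+05; ε/D = 0.000898; Haaland → f = 0.02033; ΔP_B = f(L/D)(ρV²/2) = 1.741e+05 Pa.
ΔP_A/ΔP_B = 4.895e+06/1.741e+05 = 28.1.

ΔP_A/ΔP_B ≈ 28.1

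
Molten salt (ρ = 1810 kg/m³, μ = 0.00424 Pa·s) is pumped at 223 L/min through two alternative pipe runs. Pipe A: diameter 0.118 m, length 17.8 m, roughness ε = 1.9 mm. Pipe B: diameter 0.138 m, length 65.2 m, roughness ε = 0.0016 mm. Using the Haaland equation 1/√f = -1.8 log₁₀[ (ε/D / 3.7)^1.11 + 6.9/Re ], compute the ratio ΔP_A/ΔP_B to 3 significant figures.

ΔP_A/ΔP_B ≈ 1.01

Pipe A: V = Q/A = 0.003717/0.01094 = 0.3399 m/s; Re = 1.712e+04; ε/D = 0.0161; Haaland → f = 0.04734; ΔP_A = f(L/D)(ρV²/2) = 746.4 Pa.
Pipe B: V = Q/A = 0.003717/0.01496 = 0.2485 m/s; Re = 1.464e+04; ε/D = 1.16e-05; Haaland → f = 0.0279; ΔP_B = f(L/D)(ρV²/2) = 736.6 Pa.
ΔP_A/ΔP_B = 746.4/736.6 = 1.01.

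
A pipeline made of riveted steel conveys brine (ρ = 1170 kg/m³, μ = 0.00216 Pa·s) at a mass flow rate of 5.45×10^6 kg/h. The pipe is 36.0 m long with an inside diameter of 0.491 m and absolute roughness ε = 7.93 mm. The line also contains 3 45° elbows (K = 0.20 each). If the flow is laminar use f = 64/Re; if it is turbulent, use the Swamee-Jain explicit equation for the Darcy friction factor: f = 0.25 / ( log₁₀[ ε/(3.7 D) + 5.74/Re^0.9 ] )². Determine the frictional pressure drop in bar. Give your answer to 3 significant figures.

ṁ = 5.45×10^6 kg/h = 5.45×10^6/3600 = 1514 kg/s.
A = πD²/4 = π(0.491)²/4 = 0.1893 m²; mean velocity V = ṁ/(ρA) = 1514/(1170 · 0.1893) = 6.834 m/s.
Reynolds number Re = ρVD/μ = 1170 · 6.834 · 0.491 / 0.00216 = 1.817e+06.
Re > 4000 → turbulent. Relative roughness ε/D = 0.00793/0.491 = 0.0162. Swamee-Jain: f = 0.25/(log₁₀[0.0162/3.7 + 5.74/1.817e+06^0.9])² = 0.25/(log₁₀[0.00437 + 1.33e-05])² = 0.25/(-2.359)² = 0.04494.
Total minor-loss coefficient ΣK = 3·0.2 = 0.6.
ΔP = [f·L/D + ΣK]·(ρV²/2) = [0.04494·36/0.491 + 0.6]·(1170·6.834²/2) = [3.295 + 0.6]·2.732e+04 = 1.064e+05 Pa.
ΔP = 1.064e+05 Pa = 1.06 bar.

ΔP ≈ 1.06 bar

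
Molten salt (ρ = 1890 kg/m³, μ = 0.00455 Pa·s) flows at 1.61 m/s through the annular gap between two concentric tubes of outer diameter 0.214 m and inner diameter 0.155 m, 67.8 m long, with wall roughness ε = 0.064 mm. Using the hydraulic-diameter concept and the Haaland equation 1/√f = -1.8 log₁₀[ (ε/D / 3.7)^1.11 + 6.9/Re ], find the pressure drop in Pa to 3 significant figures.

Hydraulic diameter D_h = 4A/P = D_o - D_i = 0.214 - 0.155 = 0.059 m.
Re = ρVD_h/μ = 1890·1.61·0.059/0.00455 = 3.946e+04.
ε/D_h = 6.4e-05/0.059 = 0.00108; Haaland gives 1/√f = -1.8 log₁₀[0.00012+0.000175] = 6.355, so f = 0.02476.
ΔP = f(L/D_h)(ρV²/2) = 0.02476·67.8/0.059·2450 = 6.97e+04 Pa.

ΔP ≈ 69700 Pa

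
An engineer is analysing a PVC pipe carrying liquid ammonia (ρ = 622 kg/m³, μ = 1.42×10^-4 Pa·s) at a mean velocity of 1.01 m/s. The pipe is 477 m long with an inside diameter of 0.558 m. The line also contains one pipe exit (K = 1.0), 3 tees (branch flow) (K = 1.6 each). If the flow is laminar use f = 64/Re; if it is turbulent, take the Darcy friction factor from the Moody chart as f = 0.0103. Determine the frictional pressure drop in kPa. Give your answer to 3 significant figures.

Reynolds number Re = ρVD/μ = 622 · 1.01 · 0.558 / 0.000142 = 2.469e+06.
Re > 4000 → turbulent; use the Moody-chart value f = 0.0103.
Total minor-loss coefficient ΣK = 1·1 + 3·1.6 = 5.8.
ΔP = [f·L/D + ΣK]·(ρV²/2) = [0.0103·477/0.558 + 5.8]·(622·1.01²/2) = [8.805 + 5.8]·317.3 = 4633 Pa.
ΔP = 4633 Pa = 4.63 kPa.

ΔP ≈ 4.63 kPa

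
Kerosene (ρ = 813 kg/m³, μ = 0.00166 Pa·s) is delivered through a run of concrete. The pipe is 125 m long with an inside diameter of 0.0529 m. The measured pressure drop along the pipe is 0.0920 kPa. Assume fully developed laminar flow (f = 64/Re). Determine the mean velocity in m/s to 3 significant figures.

For laminar flow, f = 64/Re with Re = ρVD/μ, so Darcy-Weisbach reduces to ΔP = 32μLV/D². Solving for V: V = ΔP·D²/(32μL) = 92·(0.0529)²/(32·0.00166·125) = 0.03877 m/s.
Check: Re = ρVD/μ = 813·0.03877·0.0529/0.00166 = 1005 < 2300, so the laminar assumption holds.

V ≈ 0.0388 m/s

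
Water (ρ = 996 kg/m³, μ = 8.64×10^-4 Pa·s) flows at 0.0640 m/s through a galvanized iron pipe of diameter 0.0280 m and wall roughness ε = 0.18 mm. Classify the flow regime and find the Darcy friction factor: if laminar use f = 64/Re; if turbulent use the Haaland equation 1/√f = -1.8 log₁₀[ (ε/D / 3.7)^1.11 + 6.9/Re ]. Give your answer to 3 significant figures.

f ≈ 0.0310

Re = ρVD/μ = 996·0.064·0.028/0.000864 = 2066.
Re < 2300 → laminar, so f = 64/Re = 0.03098 (roughness is irrelevant in laminar flow).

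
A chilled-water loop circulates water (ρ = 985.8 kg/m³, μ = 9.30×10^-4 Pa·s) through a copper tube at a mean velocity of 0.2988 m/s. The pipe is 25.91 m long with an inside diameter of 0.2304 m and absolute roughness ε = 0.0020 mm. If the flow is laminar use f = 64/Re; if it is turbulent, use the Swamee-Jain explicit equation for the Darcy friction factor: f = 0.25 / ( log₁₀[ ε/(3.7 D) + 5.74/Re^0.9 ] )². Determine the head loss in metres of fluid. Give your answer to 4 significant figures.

Reynolds number Re = ρVD/μ = 985.8 · 0.2988 · 0.2304 / 0.00093 = 7.297e+04.
Re > 4000 → turbulent. Relative roughness ε/D = 2e-06/0.2304 = 8.68e-06. Swamee-Jain: f = 0.25/(log₁₀[8.68e-06/3.7 + 5.74/7.297e+04^0.9])² = 0.25/(log₁₀[2.35e-06 + 0.000241])² = 0.25/(-3.614)² = 0.01914.
Darcy-Weisbach: ΔP = f(L/D)(ρV²/2) = 0.01914·(25.91/0.2304)·(985.8·0.2988²/2) = 0.01914·112.5·44.01 = 94.74 Pa.
Head loss h_f = ΔP/(ρg) = 94.74/(985.8·9.81) = 0.009797 m.

h_f ≈ 0.009797 m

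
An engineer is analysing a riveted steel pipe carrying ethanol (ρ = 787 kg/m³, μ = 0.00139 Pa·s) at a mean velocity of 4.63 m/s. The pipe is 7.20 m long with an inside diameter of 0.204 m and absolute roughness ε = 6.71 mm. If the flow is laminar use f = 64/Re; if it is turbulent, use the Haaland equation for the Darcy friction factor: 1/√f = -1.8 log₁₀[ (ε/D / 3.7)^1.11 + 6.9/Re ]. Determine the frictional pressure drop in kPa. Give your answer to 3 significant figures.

Reynolds number Re = ρVD/μ = 787 · 4.63 · 0.204 / 0.00139 = 5.348e+05.
Re > 4000 → turbulent. Relative roughness ε/D = 0.00671/0.204 = 0.0329. Haaland: 1/√f = -1.8 log₁₀[(0.0329/3.7)^1.11 + 6.9/5.348e+05] = -1.8 log₁₀[0.00529 + 1.29e-05] = 4.096, so f = 0.0596.
Darcy-Weisbach: ΔP = f(L/D)(ρV²/2) = 0.0596·(7.2/0.204)·(787·4.63²/2) = 0.0596·35.29·8435 = 1.774e+04 Pa.
ΔP = 1.774e+04 Pa = 17.7 kPa.

ΔP ≈ 17.7 kPa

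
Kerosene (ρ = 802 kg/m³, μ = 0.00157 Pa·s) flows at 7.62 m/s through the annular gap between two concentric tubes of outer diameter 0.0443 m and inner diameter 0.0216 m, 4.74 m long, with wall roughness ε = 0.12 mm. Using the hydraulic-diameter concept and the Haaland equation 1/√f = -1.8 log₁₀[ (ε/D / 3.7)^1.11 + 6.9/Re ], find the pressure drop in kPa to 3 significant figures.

ΔP ≈ 155 kPa

Hydraulic diameter D_h = 4A/P = D_o - D_i = 0.0443 - 0.0216 = 0.0227 m.
Re = ρVD_h/μ = 802·7.62·0.0227/0.00157 = 8.836e+04.
ε/D_h = 0.00012/0.0227 = 0.00529; Haaland gives 1/√f = -1.8 log₁₀[0.000695+7.81e-05] = 5.601, so f = 0.03187.
ΔP = f(L/D_h)(ρV²/2) = 0.03187·4.74/0.0227·2.328e+04 = 1.55e+05 Pa.
ΔP = 155 kPa.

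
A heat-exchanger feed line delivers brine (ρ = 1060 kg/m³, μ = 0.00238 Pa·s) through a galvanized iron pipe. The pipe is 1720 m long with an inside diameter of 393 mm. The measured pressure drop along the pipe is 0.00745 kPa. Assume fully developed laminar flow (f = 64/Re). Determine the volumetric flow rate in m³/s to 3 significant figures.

For laminar flow, f = 64/Re with Re = ρVD/μ, so Darcy-Weisbach reduces to ΔP = 32μLV/D². Solving for V: V = ΔP·D²/(32μL) = 7.45·(0.393)²/(32·0.00238·1720) = 0.008784 m/s.
Check: Re = ρVD/μ = 1060·0.008784·0.393/0.00238 = 1537 < 2300, so the laminar assumption holds.
Q = V·A = 0.008784·(π/4·0.393²) = 0.001066 m³/s = 0.00107 m³/s.

Q ≈ 0.00107 m³/s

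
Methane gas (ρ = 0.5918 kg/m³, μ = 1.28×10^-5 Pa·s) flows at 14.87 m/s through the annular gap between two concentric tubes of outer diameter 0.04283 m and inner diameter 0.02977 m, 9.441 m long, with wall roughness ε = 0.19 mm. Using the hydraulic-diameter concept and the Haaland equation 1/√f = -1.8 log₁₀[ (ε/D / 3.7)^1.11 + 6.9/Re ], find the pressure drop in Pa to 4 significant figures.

ΔP ≈ 2269 Pa

Hydraulic diameter D_h = 4A/P = D_o - D_i = 0.04283 - 0.02977 = 0.01306 m.
Re = ρVD_h/μ = 0.5918·14.87·0.01306/1.28e-05 = 8979.
ε/D_h = 0.00019/0.01306 = 0.0145; Haaland gives 1/√f = -1.8 log₁₀[0.00214+0.000768] = 4.566, so f = 0.04797.
ΔP = f(L/D_h)(ρV²/2) = 0.04797·9.441/0.01306·65.43 = 2269 Pa.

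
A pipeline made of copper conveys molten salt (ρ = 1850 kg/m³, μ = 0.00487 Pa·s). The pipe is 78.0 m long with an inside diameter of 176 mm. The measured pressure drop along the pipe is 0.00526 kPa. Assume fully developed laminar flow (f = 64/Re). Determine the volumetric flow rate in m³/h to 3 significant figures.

Q ≈ 1.17 m³/h

For laminar flow, f = 64/Re with Re = ρVD/μ, so Darcy-Weisbach reduces to ΔP = 32μLV/D². Solving for V: V = ΔP·D²/(32μL) = 5.26·(0.176)²/(32·0.00487·78) = 0.0134 m/s.
Check: Re = ρVD/μ = 1850·0.0134·0.176/0.00487 = 896.2 < 2300, so the laminar assumption holds.
Q = V·A = 0.0134·(π/4·0.176²) = 0.0003261 m³/s = 1.17 m³/h.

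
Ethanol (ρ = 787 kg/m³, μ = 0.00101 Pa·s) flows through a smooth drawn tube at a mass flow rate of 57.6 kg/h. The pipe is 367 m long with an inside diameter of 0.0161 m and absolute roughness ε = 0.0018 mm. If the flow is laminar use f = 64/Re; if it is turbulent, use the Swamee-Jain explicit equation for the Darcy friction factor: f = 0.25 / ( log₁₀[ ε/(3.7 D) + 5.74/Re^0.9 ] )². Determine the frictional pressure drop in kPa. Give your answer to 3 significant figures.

ṁ = 57.6 kg/h = 57.6/3600 = 0.016 kg/s.
A = πD²/4 = π(0.0161)²/4 = 0.0002036 m²; mean velocity V = ṁ/(ρA) = 0.016/(787 · 0.0002036) = 0.09986 m/s.
Reynolds number Re = ρVD/μ = 787 · 0.09986 · 0.0161 / 0.00101 = 1253.
Re < 2300 → laminar flow, so f = 64/Re = 64/1253 = 0.05109 (the turbulent correlation is not needed).
Darcy-Weisbach: ΔP = f(L/D)(ρV²/2) = 0.05109·(367/0.0161)·(787·0.09986²/2) = 0.05109·2.28e+04·3.924 = 4570 Pa.
ΔP = 4570 Pa = 4.57 kPa.

ΔP ≈ 4.57 kPa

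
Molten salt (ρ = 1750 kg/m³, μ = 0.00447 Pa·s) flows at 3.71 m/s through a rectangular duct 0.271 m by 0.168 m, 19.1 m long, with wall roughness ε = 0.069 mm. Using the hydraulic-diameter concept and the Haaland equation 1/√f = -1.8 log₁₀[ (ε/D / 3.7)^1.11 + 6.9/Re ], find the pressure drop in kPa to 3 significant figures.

Hydraulic diameter D_h = 4A/P = 4·(0.271·0.168)/(2·(0.271+0.168)) = 0.1821/0.878 = 0.2074 m.
Re = ρVD_h/μ = 1750·3.71·0.2074/0.00447 = 3.013e+05.
ε/D_h = 6.9e-05/0.2074 = 0.000333; Haaland gives 1/√f = -1.8 log₁₀[3.23e-05+2.29e-05] = 7.665, so f = 0.01702.
ΔP = f(L/D_h)(ρV²/2) = 0.01702·19.1/0.2074·1.204e+04 = 1.888e+04 Pa.
ΔP = 18.9 kPa.

ΔP ≈ 18.9 kPa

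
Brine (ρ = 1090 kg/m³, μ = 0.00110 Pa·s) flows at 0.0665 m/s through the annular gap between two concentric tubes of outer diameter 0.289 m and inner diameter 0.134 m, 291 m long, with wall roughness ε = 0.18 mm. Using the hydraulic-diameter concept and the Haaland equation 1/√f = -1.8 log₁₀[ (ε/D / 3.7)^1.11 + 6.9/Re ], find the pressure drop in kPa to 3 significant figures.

ΔP ≈ 0.146 kPa

Hydraulic diameter D_h = 4A/P = D_o - D_i = 0.289 - 0.134 = 0.155 m.
Re = ρVD_h/μ = 1090·0.0665·0.155/0.0011 = 1.021e+04.
ε/D_h = 0.00018/0.155 = 0.00116; Haaland gives 1/√f = -1.8 log₁₀[0.000129+0.000676] = 5.57, so f = 0.03223.
ΔP = f(L/D_h)(ρV²/2) = 0.03223·291/0.155·2.41 = 145.9 Pa.
ΔP = 0.146 kPa.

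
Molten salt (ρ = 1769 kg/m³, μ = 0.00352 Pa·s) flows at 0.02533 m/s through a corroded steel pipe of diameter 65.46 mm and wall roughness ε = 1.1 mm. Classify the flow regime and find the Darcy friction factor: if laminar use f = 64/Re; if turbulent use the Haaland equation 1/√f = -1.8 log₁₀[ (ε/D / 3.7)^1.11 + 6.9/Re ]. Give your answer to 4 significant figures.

f ≈ 0.07680

Re = ρVD/μ = 1769·0.02533·0.06546/0.00352 = 833.3.
Re < 2300 → laminar, so f = 64/Re = 0.0768 (roughness is irrelevant in laminar flow).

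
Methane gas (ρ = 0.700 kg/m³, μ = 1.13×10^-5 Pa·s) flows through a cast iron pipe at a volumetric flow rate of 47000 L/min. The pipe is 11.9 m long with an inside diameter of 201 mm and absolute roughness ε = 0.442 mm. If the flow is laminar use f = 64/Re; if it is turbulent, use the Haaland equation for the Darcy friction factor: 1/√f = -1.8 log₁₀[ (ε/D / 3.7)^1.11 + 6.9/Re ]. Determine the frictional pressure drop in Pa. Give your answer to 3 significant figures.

Q = 47000 L/min = 47000/60000 = 0.7833 m³/s.
Cross-sectional area A = πD²/4 = π(0.201)²/4 = 0.03173 m²; mean velocity V = Q/A = 0.7833/0.03173 = 24.69 m/s.
Reynolds number Re = ρVD/μ = 0.7 · 24.69 · 0.201 / 1.13e-05 = 3.074e+05.
Re > 4000 → turbulent. Relative roughness ε/D = 0.000442/0.201 = 0.0022. Haaland: 1/√f = -1.8 log₁₀[(0.0022/3.7)^1.11 + 6.9/3.074e+05] = -1.8 log₁₀[0.000263 + 2.24e-05] = 6.381, so f = 0.02456.
Darcy-Weisbach: ΔP = f(L/D)(ρV²/2) = 0.02456·(11.9/0.201)·(0.7·24.69²/2) = 0.02456·59.2·213.3 = 310.1 Pa.

ΔP ≈ 310 Pa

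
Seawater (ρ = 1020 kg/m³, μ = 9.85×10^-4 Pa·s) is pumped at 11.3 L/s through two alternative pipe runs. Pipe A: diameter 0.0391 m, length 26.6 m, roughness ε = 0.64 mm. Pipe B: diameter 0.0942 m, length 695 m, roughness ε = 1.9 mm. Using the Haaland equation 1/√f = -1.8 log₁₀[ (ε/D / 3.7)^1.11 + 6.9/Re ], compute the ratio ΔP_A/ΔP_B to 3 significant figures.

ΔP_A/ΔP_B ≈ 2.86

Pipe A: V = Q/A = 0.0113/0.001201 = 9.411 m/s; Re = 3.81e+05; ε/D = 0.0164; Haaland → f = 0.04531; ΔP_A = f(L/D)(ρV²/2) = 1.392e+06 Pa.
Pipe B: V = Q/A = 0.0113/0.006969 = 1.621 m/s; Re = 1.582e+05; ε/D = 0.0202; Haaland → f = 0.04913; ΔP_B = f(L/D)(ρV²/2) = 4.86e+05 Pa.
ΔP_A/ΔP_B = 1.392e+06/4.86e+05 = 2.86.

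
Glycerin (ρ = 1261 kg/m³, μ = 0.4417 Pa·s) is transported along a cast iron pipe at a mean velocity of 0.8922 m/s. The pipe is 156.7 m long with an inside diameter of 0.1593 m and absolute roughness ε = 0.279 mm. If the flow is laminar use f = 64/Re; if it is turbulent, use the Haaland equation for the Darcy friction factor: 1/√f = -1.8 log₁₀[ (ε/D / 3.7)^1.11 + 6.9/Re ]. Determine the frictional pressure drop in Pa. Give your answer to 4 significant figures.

Reynolds number Re = ρVD/μ = 1261 · 0.8922 · 0.1593 / 0.442 = 405.8.
Re < 2300 → laminar flow, so f = 64/Re = 64/405.8 = 0.1577 (the turbulent correlation is not needed).
Darcy-Weisbach: ΔP = f(L/D)(ρV²/2) = 0.1577·(156.7/0.1593)·(1261·0.8922²/2) = 0.1577·983.7·501.9 = 7.787e+04 Pa.

ΔP ≈ 77870 Pa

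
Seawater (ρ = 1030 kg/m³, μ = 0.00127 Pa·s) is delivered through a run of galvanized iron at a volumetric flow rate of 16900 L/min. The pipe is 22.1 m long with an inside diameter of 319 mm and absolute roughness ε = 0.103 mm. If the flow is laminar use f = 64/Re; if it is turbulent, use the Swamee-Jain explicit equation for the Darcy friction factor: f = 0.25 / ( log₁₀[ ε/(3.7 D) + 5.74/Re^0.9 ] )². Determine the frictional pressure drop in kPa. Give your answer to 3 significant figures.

Q = 16900 L/min = 16900/60000 = 0.2817 m³/s.
Cross-sectional area A = πD²/4 = π(0.319)²/4 = 0.07992 m²; mean velocity V = Q/A = 0.2817/0.07992 = 3.524 m/s.
Reynolds number Re = ρVD/μ = 1030 · 3.524 · 0.319 / 0.00127 = 9.118e+05.
Re > 4000 → turbulent. Relative roughness ε/D = 0.000103/0.319 = 0.000323. Swamee-Jain: f = 0.25/(log₁₀[0.000323/3.7 + 5.74/9.118e+05^0.9])² = 0.25/(log₁₀[8.73e-05 + 2.48e-05])² = 0.25/(-3.95)² = 0.01602.
Darcy-Weisbach: ΔP = f(L/D)(ρV²/2) = 0.01602·(22.1/0.319)·(1030·3.524²/2) = 0.01602·69.28·6396 = 7099 Pa.
ΔP = 7099 Pa = 7.10 kPa.

ΔP ≈ 7.10 kPa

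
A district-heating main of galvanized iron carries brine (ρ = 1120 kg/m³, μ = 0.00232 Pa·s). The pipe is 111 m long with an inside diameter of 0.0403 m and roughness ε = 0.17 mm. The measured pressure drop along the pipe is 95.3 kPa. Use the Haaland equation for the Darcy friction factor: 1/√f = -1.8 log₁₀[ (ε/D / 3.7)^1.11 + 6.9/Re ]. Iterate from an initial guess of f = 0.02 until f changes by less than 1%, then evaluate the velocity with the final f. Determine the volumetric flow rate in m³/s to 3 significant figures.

Q ≈ 0.00177 m³/s

Rearranging Darcy-Weisbach: V = √(2·ΔP·D/(f·L·ρ)). With ε/D = 0.00017/0.0403 = 0.00422, iterate starting from f = 0.02:
  f = 0.02 → V = √(2·9.53e+04·0.0403/(0.02·111·1120)) = 1.758 m/s; Re = ρVD/μ = 3.42e+04; f → 0.03152
  f = 0.03152 → V = 1.4 m/s; Re = 2.724e+04; f → 0.03212
  f = 0.03212 → V = 1.387 m/s; Re = 2.698e+04; f → 0.03214
Converged (Δf/f < 1%). With the final f = 0.03214: V = √(2·9.53e+04·0.0403/(0.03214·111·1120)) = 1.386 m/s.
Q = V·A = 1.386·(π/4·0.0403²) = 0.001768 m³/s = 0.00177 m³/s.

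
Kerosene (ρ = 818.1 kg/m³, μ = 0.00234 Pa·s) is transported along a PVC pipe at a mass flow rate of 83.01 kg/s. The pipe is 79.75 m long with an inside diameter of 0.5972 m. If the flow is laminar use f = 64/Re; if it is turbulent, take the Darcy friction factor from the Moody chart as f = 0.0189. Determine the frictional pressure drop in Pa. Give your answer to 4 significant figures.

A = πD²/4 = π(0.5972)²/4 = 0.2801 m²; mean velocity V = ṁ/(ρA) = 83.01/(818.1 · 0.2801) = 0.3622 m/s.
Reynolds number Re = ρVD/μ = 818.1 · 0.3622 · 0.5972 / 0.00234 = 7.563e+04.
Re > 4000 → turbulent; use the Moody-chart value f = 0.0189.
Darcy-Weisbach: ΔP = f(L/D)(ρV²/2) = 0.0189·(79.75/0.5972)·(818.1·0.3622²/2) = 0.0189·133.5·53.67 = 135.5 Pa.

ΔP ≈ 135.5 Pa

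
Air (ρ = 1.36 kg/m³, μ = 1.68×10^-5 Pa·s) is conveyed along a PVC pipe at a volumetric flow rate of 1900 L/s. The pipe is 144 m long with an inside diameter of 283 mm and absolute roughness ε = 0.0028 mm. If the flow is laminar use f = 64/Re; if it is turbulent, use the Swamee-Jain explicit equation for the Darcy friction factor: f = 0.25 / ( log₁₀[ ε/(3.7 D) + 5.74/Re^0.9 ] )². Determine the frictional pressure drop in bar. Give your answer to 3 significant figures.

ΔP ≈ 0.0396 bar

Q = 1900 L/s = 1900/1000 = 1.9 m³/s.
Cross-sectional area A = πD²/4 = π(0.283)²/4 = 0.0629 m²; mean velocity V = Q/A = 1.9/0.0629 = 30.21 m/s.
Reynolds number Re = ρVD/μ = 1.36 · 30.21 · 0.283 / 1.68e-05 = 6.92e+05.
Re > 4000 → turbulent. Relative roughness ε/D = 2.8e-06/0.283 = 9.89e-06. Swamee-Jain: f = 0.25/(log₁₀[9.89e-06/3.7 + 5.74/6.92e+05^0.9])² = 0.25/(log₁₀[2.67e-06 + 3.18e-05])² = 0.25/(-4.462)² = 0.01256.
Darcy-Weisbach: ΔP = f(L/D)(ρV²/2) = 0.01256·(144/0.283)·(1.36·30.21²/2) = 0.01256·508.8·620.4 = 3964 Pa.
ΔP = 3964 Pa = 0.0396 bar.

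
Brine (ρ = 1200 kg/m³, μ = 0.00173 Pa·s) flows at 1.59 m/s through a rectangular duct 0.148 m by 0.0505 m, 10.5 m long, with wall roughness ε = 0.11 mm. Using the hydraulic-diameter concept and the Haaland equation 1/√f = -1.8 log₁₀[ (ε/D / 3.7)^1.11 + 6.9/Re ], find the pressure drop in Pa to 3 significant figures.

Hydraulic diameter D_h = 4A/P = 4·(0.148·0.0505)/(2·(0.148+0.0505)) = 0.0299/0.397 = 0.0753 m.
Re = ρVD_h/μ = 1200·1.59·0.0753/0.00173 = 8.305e+04.
ε/D_h = 0.00011/0.0753 = 0.00146; Haaland gives 1/√f = -1.8 log₁₀[0.000167+8.31e-05] = 6.484, so f = 0.02378.
ΔP = f(L/D_h)(ρV²/2) = 0.02378·10.5/0.0753·1517 = 5030 Pa.

ΔP ≈ 5030 Pa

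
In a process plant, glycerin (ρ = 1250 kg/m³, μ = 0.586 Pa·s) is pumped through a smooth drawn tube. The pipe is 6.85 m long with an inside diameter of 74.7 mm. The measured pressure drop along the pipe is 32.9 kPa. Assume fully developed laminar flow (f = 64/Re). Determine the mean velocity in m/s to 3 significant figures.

V ≈ 1.43 m/s

For laminar flow, f = 64/Re with Re = ρVD/μ, so Darcy-Weisbach reduces to ΔP = 32μLV/D². Solving for V: V = ΔP·D²/(32μL) = 3.29e+04·(0.0747)²/(32·0.586·6.85) = 1.429 m/s.
Check: Re = ρVD/μ = 1250·1.429·0.0747/0.586 = 227.7 < 2300, so the laminar assumption holds.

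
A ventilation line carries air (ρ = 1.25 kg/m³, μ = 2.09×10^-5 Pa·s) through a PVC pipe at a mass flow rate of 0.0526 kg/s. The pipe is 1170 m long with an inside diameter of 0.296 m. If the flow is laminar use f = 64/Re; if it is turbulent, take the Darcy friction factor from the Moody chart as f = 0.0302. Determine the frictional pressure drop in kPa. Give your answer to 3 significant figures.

ΔP ≈ 0.0279 kPa

A = πD²/4 = π(0.296)²/4 = 0.06881 m²; mean velocity V = ṁ/(ρA) = 0.0526/(1.25 · 0.06881) = 0.6115 m/s.
Reynolds number Re = ρVD/μ = 1.25 · 0.6115 · 0.296 / 2.09e-05 = 1.083e+04.
Re > 4000 → turbulent; use the Moody-chart value f = 0.0302.
Darcy-Weisbach: ΔP = f(L/D)(ρV²/2) = 0.0302·(1170/0.296)·(1.25·0.6115²/2) = 0.0302·3953·0.2337 = 27.9 Pa.
ΔP = 27.9 Pa = 0.0279 kPa.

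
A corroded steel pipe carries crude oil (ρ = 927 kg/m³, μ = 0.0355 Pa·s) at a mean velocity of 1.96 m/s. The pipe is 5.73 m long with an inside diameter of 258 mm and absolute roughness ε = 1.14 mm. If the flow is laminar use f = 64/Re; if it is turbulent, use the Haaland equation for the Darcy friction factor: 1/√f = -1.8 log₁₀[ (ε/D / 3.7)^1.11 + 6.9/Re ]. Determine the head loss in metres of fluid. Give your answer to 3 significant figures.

Reynolds number Re = ρVD/μ = 927 · 1.96 · 0.258 / 0.0355 = 1.32e+04.
Re > 4000 → turbulent. Relative roughness ε/D = 0.00114/0.258 = 0.00442. Haaland: 1/√f = -1.8 log₁₀[(0.00442/3.7)^1.11 + 6.9/1.32e+04] = -1.8 log₁₀[0.00057 + 0.000523] = 5.331, so f = 0.03519.
Darcy-Weisbach: ΔP = f(L/D)(ρV²/2) = 0.03519·(5.73/0.258)·(927·1.96²/2) = 0.03519·22.21·1781 = 1391 Pa.
Head loss h_f = ΔP/(ρg) = 1391/(927·9.81) = 0.153 m.

h_f ≈ 0.153 m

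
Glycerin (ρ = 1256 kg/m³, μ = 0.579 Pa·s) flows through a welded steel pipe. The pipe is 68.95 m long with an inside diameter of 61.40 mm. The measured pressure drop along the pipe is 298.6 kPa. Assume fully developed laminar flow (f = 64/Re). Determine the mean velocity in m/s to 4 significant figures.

V ≈ 0.8812 m/s

For laminar flow, f = 64/Re with Re = ρVD/μ, so Darcy-Weisbach reduces to ΔP = 32μLV/D². Solving for V: V = ΔP·D²/(32μL) = 2.986e+05·(0.0614)²/(32·0.579·68.95) = 0.8812 m/s.
Check: Re = ρVD/μ = 1256·0.8812·0.0614/0.579 = 117.4 < 2300, so the laminar assumption holds.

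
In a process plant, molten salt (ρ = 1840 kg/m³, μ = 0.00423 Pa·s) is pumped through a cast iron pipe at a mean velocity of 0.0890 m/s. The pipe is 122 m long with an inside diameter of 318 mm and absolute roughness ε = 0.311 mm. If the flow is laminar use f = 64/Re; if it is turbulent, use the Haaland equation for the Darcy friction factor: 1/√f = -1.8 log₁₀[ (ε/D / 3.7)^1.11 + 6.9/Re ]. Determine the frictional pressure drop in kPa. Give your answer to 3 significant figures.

Reynolds number Re = ρVD/μ = 1840 · 0.089 · 0.318 / 0.00423 = 1.231e+04.
Re > 4000 → turbulent. Relative roughness ε/D = 0.000311/0.318 = 0.000978. Haaland: 1/√f = -1.8 log₁₀[(0.000978/3.7)^1.11 + 6.9/1.231e+04] = -1.8 log₁₀[0.000107 + 0.00056] = 5.716, so f = 0.0306.
Darcy-Weisbach: ΔP = f(L/D)(ρV²/2) = 0.0306·(122/0.318)·(1840·0.089²/2) = 0.0306·383.6·7.287 = 85.56 Pa.
ΔP = 85.56 Pa = 0.0856 kPa.

ΔP ≈ 0.0856 kPa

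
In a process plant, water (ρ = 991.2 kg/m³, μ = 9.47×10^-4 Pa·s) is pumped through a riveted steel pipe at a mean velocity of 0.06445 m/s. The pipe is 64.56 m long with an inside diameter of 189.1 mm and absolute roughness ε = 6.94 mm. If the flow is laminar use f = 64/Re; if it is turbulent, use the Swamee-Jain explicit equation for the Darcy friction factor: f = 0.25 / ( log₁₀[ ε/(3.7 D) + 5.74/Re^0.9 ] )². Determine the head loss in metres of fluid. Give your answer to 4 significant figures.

Reynolds number Re = ρVD/μ = 991.2 · 0.06445 · 0.1891 / 0.000947 = 1.276e+04.
Re > 4000 → turbulent. Relative roughness ε/D = 0.00694/0.1891 = 0.0367. Swamee-Jain: f = 0.25/(log₁₀[0.0367/3.7 + 5.74/1.276e+04^0.9])² = 0.25/(log₁₀[0.00992 + 0.00116])² = 0.25/(-1.956)² = 0.06537.
Darcy-Weisbach: ΔP = f(L/D)(ρV²/2) = 0.06537·(64.56/0.1891)·(991.2·0.06445²/2) = 0.06537·341.4·2.059 = 45.95 Pa.
Head loss h_f = ΔP/(ρg) = 45.95/(991.2·9.81) = 0.004725 m.

h_f ≈ 0.004725 m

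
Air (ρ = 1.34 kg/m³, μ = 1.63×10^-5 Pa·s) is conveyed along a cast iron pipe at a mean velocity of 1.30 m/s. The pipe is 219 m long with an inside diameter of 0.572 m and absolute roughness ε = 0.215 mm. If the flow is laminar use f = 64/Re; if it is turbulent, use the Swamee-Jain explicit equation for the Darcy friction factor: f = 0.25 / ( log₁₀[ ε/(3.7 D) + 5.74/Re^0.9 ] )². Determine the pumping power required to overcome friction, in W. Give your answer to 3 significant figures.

Reynolds number Re = ρVD/μ = 1.34 · 1.3 · 0.572 / 1.63e-05 = 6.113e+04.
Re > 4000 → turbulent. Relative roughness ε/D = 0.000215/0.572 = 0.000376. Swamee-Jain: f = 0.25/(log₁₀[0.000376/3.7 + 5.74/6.113e+04^0.9])² = 0.25/(log₁₀[0.000102 + 0.000283])² = 0.25/(-3.415)² = 0.02143.
Darcy-Weisbach: ΔP = f(L/D)(ρV²/2) = 0.02143·(219/0.572)·(1.34·1.3²/2) = 0.02143·382.9·1.132 = 9.291 Pa.
Q = V·A = 1.3·0.257 = 0.3341 m³/s.
Pumping power P = QΔP = 0.3341·9.291 = 3.104 W = 3.10 W.

P ≈ 3.10 W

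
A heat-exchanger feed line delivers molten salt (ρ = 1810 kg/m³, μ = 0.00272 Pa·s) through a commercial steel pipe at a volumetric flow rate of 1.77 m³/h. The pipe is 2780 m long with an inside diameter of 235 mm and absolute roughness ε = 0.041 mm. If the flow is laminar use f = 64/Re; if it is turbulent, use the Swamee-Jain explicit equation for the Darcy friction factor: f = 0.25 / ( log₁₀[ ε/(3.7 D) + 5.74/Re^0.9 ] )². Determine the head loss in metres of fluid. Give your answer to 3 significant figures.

h_f ≈ 0.00280 m

Q = 1.77 m³/h = 1.77/3600 = 0.0004917 m³/s.
Cross-sectional area A = πD²/4 = π(0.235)²/4 = 0.04337 m²; mean velocity V = Q/A = 0.0004917/0.04337 = 0.01134 m/s.
Reynolds number Re = ρVD/μ = 1810 · 0.01134 · 0.235 / 0.00272 = 1773.
Re < 2300 → laminar flow, so f = 64/Re = 64/1773 = 0.0361 (the turbulent correlation is not needed).
Darcy-Weisbach: ΔP = f(L/D)(ρV²/2) = 0.0361·(2780/0.235)·(1810·0.01134²/2) = 0.0361·1.183e+04·0.1163 = 49.67 Pa.
Head loss h_f = ΔP/(ρg) = 49.67/(1810·9.81) = 0.00280 m.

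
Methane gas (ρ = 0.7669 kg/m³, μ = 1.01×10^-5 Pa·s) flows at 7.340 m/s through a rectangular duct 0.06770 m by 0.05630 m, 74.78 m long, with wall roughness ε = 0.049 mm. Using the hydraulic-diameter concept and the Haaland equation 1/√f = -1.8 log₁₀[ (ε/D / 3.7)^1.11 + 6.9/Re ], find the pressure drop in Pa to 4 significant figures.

ΔP ≈ 617.9 Pa

Hydraulic diameter D_h = 4A/P = 4·(0.0677·0.0563)/(2·(0.0677+0.0563)) = 0.01525/0.248 = 0.06148 m.
Re = ρVD_h/μ = 0.7669·7.34·0.06148/1.01e-05 = 3.426e+04.
ε/D_h = 4.9e-05/0.06148 = 0.000797; Haaland gives 1/√f = -1.8 log₁₀[8.51e-05+0.000201] = 6.377, so f = 0.02459.
ΔP = f(L/D_h)(ρV²/2) = 0.02459·74.78/0.06148·20.66 = 617.9 Pa.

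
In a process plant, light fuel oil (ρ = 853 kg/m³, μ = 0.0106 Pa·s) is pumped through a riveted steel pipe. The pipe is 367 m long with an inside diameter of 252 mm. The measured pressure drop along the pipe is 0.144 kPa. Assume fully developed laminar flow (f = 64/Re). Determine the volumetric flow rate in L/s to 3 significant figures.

For laminar flow, f = 64/Re with Re = ρVD/μ, so Darcy-Weisbach reduces to ΔP = 32μLV/D². Solving for V: V = ΔP·D²/(32μL) = 144·(0.252)²/(32·0.0106·367) = 0.07346 m/s.
Check: Re = ρVD/μ = 853·0.07346·0.252/0.0106 = 1490 < 2300, so the laminar assumption holds.
Q = V·A = 0.07346·(π/4·0.252²) = 0.003664 m³/s = 3.66 L/s.

Q ≈ 3.66 L/s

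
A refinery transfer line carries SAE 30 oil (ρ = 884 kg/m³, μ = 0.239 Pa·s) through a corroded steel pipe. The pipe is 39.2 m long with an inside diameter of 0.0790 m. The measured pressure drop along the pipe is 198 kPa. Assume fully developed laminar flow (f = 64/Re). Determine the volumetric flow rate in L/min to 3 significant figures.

Q ≈ 1210 L/min

For laminar flow, f = 64/Re with Re = ρVD/μ, so Darcy-Weisbach reduces to ΔP = 32μLV/D². Solving for V: V = ΔP·D²/(32μL) = 1.98e+05·(0.079)²/(32·0.239·39.2) = 4.122 m/s.
Check: Re = ρVD/μ = 884·4.122·0.079/0.239 = 1204 < 2300, so the laminar assumption holds.
Q = V·A = 4.122·(π/4·0.079²) = 0.0202 m³/s = 1210 L/min.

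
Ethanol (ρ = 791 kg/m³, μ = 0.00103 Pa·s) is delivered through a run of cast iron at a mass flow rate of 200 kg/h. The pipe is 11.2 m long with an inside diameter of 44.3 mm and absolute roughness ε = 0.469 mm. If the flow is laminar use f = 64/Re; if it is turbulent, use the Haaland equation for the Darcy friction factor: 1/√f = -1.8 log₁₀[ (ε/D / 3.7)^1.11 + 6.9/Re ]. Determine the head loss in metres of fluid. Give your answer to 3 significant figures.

h_f ≈ 0.00110 m

ṁ = 200 kg/h = 200/3600 = 0.05556 kg/s.
A = πD²/4 = π(0.0443)²/4 = 0.001541 m²; mean velocity V = ṁ/(ρA) = 0.05556/(791 · 0.001541) = 0.04557 m/s.
Reynolds number Re = ρVD/μ = 791 · 0.04557 · 0.0443 / 0.00103 = 1550.
Re < 2300 → laminar flow, so f = 64/Re = 64/1550 = 0.04128 (the turbulent correlation is not needed).
Darcy-Weisbach: ΔP = f(L/D)(ρV²/2) = 0.04128·(11.2/0.0443)·(791·0.04557²/2) = 0.04128·252.8·0.8212 = 8.571 Pa.
Head loss h_f = ΔP/(ρg) = 8.571/(791·9.81) = 0.00110 m.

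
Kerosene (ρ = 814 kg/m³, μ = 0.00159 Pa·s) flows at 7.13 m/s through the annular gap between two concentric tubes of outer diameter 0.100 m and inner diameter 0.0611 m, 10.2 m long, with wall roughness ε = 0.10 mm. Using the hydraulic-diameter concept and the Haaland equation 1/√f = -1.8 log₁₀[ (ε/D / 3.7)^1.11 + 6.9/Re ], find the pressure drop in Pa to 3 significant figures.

ΔP ≈ 141000 Pa

Hydraulic diameter D_h = 4A/P = D_o - D_i = 0.1 - 0.0611 = 0.0389 m.
Re = ρVD_h/μ = 814·7.13·0.0389/0.00159 = 1.42e+05.
ε/D_h = 0.0001/0.0389 = 0.00257; Haaland gives 1/√f = -1.8 log₁₀[0.000312+4.86e-05] = 6.197, so f = 0.02604.
ΔP = f(L/D_h)(ρV²/2) = 0.02604·10.2/0.0389·2.069e+04 = 1.413e+05 Pa.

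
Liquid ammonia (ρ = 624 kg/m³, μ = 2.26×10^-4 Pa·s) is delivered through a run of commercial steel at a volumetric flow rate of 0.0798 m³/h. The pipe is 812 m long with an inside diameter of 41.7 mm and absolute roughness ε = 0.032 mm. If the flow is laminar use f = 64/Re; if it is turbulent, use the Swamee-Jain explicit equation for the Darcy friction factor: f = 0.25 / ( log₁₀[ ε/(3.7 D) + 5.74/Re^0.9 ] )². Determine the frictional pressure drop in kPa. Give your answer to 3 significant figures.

ΔP ≈ 0.0548 kPa

Q = 0.0798 m³/h = 0.0798/3600 = 2.217e-05 m³/s.
Cross-sectional area A = πD²/4 = π(0.0417)²/4 = 0.001366 m²; mean velocity V = Q/A = 2.217e-05/0.001366 = 0.01623 m/s.
Reynolds number Re = ρVD/μ = 624 · 0.01623 · 0.0417 / 0.000226 = 1869.
Re < 2300 → laminar flow, so f = 64/Re = 64/1869 = 0.03425 (the turbulent correlation is not needed).
Darcy-Weisbach: ΔP = f(L/D)(ρV²/2) = 0.03425·(812/0.0417)·(624·0.01623²/2) = 0.03425·1.947e+04·0.08219 = 54.81 Pa.
ΔP = 54.81 Pa = 0.0548 kPa.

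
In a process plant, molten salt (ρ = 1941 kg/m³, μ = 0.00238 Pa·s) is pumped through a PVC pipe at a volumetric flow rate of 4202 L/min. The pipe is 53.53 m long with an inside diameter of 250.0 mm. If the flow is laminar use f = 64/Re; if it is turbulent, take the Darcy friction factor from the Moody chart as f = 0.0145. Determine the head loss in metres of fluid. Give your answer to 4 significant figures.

h_f ≈ 0.3221 m

Q = 4202 L/min = 4202/60000 = 0.07003 m³/s.
Cross-sectional area A = πD²/4 = π(0.25)²/4 = 0.04909 m²; mean velocity V = Q/A = 0.07003/0.04909 = 1.427 m/s.
Reynolds number Re = ρVD/μ = 1941 · 1.427 · 0.25 / 0.00238 = 2.909e+05.
Re > 4000 → turbulent; use the Moody-chart value f = 0.0145.
Darcy-Weisbach: ΔP = f(L/D)(ρV²/2) = 0.0145·(53.53/0.25)·(1941·1.427²/2) = 0.0145·214.1·1975 = 6133 Pa.
Head loss h_f = ΔP/(ρg) = 6133/(1941·9.81) = 0.3221 m.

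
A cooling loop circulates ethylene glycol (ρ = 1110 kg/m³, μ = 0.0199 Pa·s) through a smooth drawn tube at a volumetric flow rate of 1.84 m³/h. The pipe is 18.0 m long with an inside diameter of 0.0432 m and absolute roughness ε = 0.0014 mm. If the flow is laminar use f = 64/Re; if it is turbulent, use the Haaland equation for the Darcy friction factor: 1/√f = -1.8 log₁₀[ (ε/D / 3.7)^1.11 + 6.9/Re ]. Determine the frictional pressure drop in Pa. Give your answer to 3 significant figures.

Q = 1.84 m³/h = 1.84/3600 = 0.0005111 m³/s.
Cross-sectional area A = πD²/4 = π(0.0432)²/4 = 0.001466 m²; mean velocity V = Q/A = 0.0005111/0.001466 = 0.3487 m/s.
Reynolds number Re = ρVD/μ = 1110 · 0.3487 · 0.0432 / 0.0199 = 840.3.
Re < 2300 → laminar flow, so f = 64/Re = 64/840.3 = 0.07617 (the turbulent correlation is not needed).
Darcy-Weisbach: ΔP = f(L/D)(ρV²/2) = 0.07617·(18/0.0432)·(1110·0.3487²/2) = 0.07617·416.7·67.49 = 2142 Pa.

ΔP ≈ 2140 Pa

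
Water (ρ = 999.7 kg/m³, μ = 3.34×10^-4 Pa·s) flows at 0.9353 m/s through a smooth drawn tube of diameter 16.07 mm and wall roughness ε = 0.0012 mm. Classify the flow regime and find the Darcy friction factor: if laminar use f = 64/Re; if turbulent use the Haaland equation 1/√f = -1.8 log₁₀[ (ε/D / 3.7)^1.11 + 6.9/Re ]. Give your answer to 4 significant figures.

Re = ρVD/μ = 999.7·0.9353·0.01607/0.000334 = 4.499e+04.
Re > 4000 → turbulent. ε/D = 1.2e-06/0.01607 = 7.47e-05; Haaland: 1/√f = -1.8 log₁₀[6.14e-06 + 0.000153] = 6.835, so f = 0.02141.

f ≈ 0.02141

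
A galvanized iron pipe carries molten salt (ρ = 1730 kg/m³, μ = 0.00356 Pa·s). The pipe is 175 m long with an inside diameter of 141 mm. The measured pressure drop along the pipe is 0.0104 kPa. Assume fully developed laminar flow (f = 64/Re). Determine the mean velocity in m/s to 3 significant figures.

For laminar flow, f = 64/Re with Re = ρVD/μ, so Darcy-Weisbach reduces to ΔP = 32μLV/D². Solving for V: V = ΔP·D²/(32μL) = 10.4·(0.141)²/(32·0.00356·175) = 0.01037 m/s.
Check: Re = ρVD/μ = 1730·0.01037·0.141/0.00356 = 710.6 < 2300, so the laminar assumption holds.

V ≈ 0.0104 m/s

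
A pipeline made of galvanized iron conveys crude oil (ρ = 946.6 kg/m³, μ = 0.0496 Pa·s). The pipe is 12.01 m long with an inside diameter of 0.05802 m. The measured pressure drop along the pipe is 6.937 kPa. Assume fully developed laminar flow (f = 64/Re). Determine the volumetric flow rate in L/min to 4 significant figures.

For laminar flow, f = 64/Re with Re = ρVD/μ, so Darcy-Weisbach reduces to ΔP = 32μLV/D². Solving for V: V = ΔP·D²/(32μL) = 6937·(0.05802)²/(32·0.0496·12.01) = 1.225 m/s.
Check: Re = ρVD/μ = 946.6·1.225·0.05802/0.0496 = 1356 < 2300, so the laminar assumption holds.
Q = V·A = 1.225·(π/4·0.05802²) = 0.003239 m³/s = 194.3 L/min.

Q ≈ 194.3 L/min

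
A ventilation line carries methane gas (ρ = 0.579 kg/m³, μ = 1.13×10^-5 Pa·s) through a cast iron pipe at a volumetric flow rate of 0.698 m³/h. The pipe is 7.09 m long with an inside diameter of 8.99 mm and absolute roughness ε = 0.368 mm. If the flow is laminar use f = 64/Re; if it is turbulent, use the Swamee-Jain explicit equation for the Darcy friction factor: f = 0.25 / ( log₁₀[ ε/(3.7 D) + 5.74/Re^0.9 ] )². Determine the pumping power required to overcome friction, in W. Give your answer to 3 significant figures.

P ≈ 0.0188 W

Q = 0.698 m³/h = 0.698/3600 = 0.0001939 m³/s.
Cross-sectional area A = πD²/4 = π(0.00899)²/4 = 6.348e-05 m²; mean velocity V = Q/A = 0.0001939/6.348e-05 = 3.055 m/s.
Reynolds number Re = ρVD/μ = 0.579 · 3.055 · 0.00899 / 1.13e-05 = 1407.
Re < 2300 → laminar flow, so f = 64/Re = 64/1407 = 0.04549 (the turbulent correlation is not needed).
Darcy-Weisbach: ΔP = f(L/D)(ρV²/2) = 0.04549·(7.09/0.00899)·(0.579·3.055²/2) = 0.04549·788.7·2.701 = 96.89 Pa.
Pumping power P = QΔP = 0.0001939·96.89 = 0.01879 W = 0.0188 W.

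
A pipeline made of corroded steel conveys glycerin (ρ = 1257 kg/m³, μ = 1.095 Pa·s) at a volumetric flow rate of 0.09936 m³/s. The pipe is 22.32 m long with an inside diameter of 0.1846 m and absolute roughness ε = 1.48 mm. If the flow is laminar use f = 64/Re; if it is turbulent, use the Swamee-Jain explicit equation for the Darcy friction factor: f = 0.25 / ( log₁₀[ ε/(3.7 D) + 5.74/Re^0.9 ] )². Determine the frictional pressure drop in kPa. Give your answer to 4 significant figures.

Cross-sectional area A = πD²/4 = π(0.1846)²/4 = 0.02676 m²; mean velocity V = Q/A = 0.09936/0.02676 = 3.712 m/s.
Reynolds number Re = ρVD/μ = 1257 · 3.712 · 0.1846 / 1.09 = 786.7.
Re < 2300 → laminar flow, so f = 64/Re = 64/786.7 = 0.08135 (the turbulent correlation is not needed).
Darcy-Weisbach: ΔP = f(L/D)(ρV²/2) = 0.08135·(22.32/0.1846)·(1257·3.712²/2) = 0.08135·120.9·8662 = 8.52e+04 Pa.
ΔP = 8.52e+04 Pa = 85.20 kPa.

ΔP ≈ 85.20 kPa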